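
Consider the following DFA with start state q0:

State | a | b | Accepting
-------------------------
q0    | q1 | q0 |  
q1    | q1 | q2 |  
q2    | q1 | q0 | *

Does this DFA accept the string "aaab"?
Start in q0.
Read 'a': q0 → q1
Read 'a': q1 → q1
Read 'a': q1 → q1
Read 'b': q1 → q2
Final state q2 is accepting, so the string is accepted.

Final answer: Yes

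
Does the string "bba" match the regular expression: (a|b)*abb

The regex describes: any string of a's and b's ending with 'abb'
No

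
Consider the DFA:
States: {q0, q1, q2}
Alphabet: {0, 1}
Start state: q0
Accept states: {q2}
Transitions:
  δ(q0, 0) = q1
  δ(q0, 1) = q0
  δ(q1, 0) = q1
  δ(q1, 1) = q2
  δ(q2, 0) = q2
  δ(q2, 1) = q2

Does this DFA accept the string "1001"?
Processing string "1001":
  q0 --1--> q0
  q0 --0--> q1
  q1 --0--> q1
  q1 --1--> q2
Final state: q2
Accept states: {q2}
q2 is an accept state, so the string is accepted.

Final answer: Yes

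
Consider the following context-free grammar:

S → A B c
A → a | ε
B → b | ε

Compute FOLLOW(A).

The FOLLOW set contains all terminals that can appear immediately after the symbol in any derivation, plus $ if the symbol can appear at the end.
A occurs in S → A B c followed by B c. Add FIRST(B) minus ε = {b}; B is nullable (B → ε), so what follows B can also follow A: the terminal c. FOLLOW(A) = {b, c}.

Final answer: {b, c}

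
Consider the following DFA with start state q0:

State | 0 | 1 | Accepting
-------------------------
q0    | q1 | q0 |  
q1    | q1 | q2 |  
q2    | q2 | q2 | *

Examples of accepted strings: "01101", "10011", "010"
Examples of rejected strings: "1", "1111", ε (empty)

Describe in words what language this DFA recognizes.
binary strings containing '01' as a substring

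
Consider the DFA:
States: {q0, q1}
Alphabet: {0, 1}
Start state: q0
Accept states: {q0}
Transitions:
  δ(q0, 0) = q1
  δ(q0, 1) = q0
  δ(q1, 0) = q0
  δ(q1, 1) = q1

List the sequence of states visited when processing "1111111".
Starting at q0
Read '1': q0 -> q0
Read '1': q0 -> q0
Read '1': q0 -> q0
Read '1': q0 -> q0
Read '1': q0 -> q0
Read '1': q0 -> q0
Read '1': q0 -> q0

Final answer: q0 -> q0 -> q0 -> q0 -> q0 -> q0 -> q0 -> q0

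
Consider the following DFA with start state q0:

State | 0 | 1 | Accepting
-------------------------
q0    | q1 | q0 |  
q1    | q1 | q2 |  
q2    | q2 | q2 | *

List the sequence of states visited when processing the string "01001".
q0 → q1 → q2 → q2 → q2 → q2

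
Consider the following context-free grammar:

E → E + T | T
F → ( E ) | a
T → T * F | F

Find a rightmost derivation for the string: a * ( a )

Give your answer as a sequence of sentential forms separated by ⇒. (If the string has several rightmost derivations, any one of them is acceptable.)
Start with E.
Step 1: the rightmost non-terminal is E; apply E → T:  T
Step 2: the rightmost non-terminal is T; apply T → T * F:  T * F
Step 3: the rightmost non-terminal is F; apply F → ( E ):  T * ( E )
Step 4: the rightmost non-terminal is E; apply E → T:  T * ( T )
Step 5: the rightmost non-terminal is T; apply T → F:  T * ( F )
Step 6: the rightmost non-terminal is F; apply F → a:  T * ( a )
Step 7: the rightmost non-terminal is T; apply T → F:  F * ( a )
Step 8: the rightmost non-terminal is F; apply F → a:  a * ( a )

Final answer: E ⇒ T ⇒ T * F ⇒ T * ( E ) ⇒ T * ( T ) ⇒ T * ( F ) ⇒ T * ( a ) ⇒ F * ( a ) ⇒ a * ( a )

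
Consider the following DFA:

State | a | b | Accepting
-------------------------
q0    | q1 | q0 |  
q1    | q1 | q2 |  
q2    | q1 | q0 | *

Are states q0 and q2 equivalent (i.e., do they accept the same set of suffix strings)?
Try the suffix ε (the empty string).
From q0: q0 — not accepting.
From q2: q2 — accepting.
The two states disagree on this suffix, so they are not equivalent.

Final answer: No. Distinguishing string: ε (the empty string) - accepted from q2 but not from q0.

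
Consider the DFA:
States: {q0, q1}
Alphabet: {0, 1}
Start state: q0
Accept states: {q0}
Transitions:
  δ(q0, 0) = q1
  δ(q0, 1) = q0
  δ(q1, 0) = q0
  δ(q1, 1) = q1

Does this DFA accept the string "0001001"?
Processing string "0001001":
  q0 --0--> q1
  q1 --0--> q0
  q0 --0--> q1
  q1 --1--> q1
  q1 --0--> q0
  q0 --0--> q1
  q1 --1--> q1
Final state: q1
Accept states: {q0}
q1 is not an accept state, so the string is rejected.

Final answer: No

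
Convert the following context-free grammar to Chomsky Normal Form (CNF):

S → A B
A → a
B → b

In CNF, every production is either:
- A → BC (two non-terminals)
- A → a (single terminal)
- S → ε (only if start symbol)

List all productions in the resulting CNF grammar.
The grammar has no ε-productions or unit productions to eliminate.
S → A B is already in CNF (two non-terminals) – keep it.
A → a is already in CNF (single terminal) – keep it.
B → b is already in CNF (single terminal) – keep it.
Resulting CNF grammar (3 productions): A → a; B → b; S → A B

Final answer: A → a; B → b; S → A B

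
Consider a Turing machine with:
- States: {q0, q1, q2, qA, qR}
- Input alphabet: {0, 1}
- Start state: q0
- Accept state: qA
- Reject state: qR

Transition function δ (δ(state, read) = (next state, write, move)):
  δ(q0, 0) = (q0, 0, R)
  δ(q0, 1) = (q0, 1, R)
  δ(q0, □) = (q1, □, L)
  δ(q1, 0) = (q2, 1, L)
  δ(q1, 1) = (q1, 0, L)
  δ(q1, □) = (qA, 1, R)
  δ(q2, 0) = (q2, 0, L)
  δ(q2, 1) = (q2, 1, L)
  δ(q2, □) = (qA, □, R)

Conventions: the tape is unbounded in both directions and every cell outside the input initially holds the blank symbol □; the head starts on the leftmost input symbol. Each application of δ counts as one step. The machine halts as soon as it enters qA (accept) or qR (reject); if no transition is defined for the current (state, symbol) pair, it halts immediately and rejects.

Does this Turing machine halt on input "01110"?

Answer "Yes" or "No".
Step 0: [q0]01110 (head at position 0)
Step 1: δ(q0, 0) = (q0, 0, R)  ⊢  0[q0]1110 (head at position 1)
Step 2: δ(q0, 1) = (q0, 1, R)  ⊢  01[q0]110 (head at position 2)
Step 3: δ(q0, 1) = (q0, 1, R)  ⊢  011[q0]10 (head at position 3)
Step 4: δ(q0, 1) = (q0, 1, R)  ⊢  0111[q0]0 (head at position 4)
Step 5: δ(q0, 0) = (q0, 0, R)  ⊢  01110[q0]□ (head at position 5)
Step 6: δ(q0, □) = (q1, □, L)  ⊢  0111[q1]0□ (head at position 4)
Step 7: δ(q1, 0) = (q2, 1, L)  ⊢  011[q2]11□ (head at position 3)
Step 8: δ(q2, 1) = (q2, 1, L)  ⊢  01[q2]111□ (head at position 2)
Step 9: δ(q2, 1) = (q2, 1, L)  ⊢  0[q2]1111□ (head at position 1)
Step 10: δ(q2, 1) = (q2, 1, L)  ⊢  [q2]01111□ (head at position 0)
Step 11: δ(q2, 0) = (q2, 0, L)  ⊢  [q2]□01111□ (head at position -1)
Step 12: δ(q2, □) = (qA, □, R)  ⊢  □[qA]01111□ (head at position 0)
The machine is in qA, so it halts and accepts.
It halts after 12 steps.

Final answer: Yes - halts after 12 steps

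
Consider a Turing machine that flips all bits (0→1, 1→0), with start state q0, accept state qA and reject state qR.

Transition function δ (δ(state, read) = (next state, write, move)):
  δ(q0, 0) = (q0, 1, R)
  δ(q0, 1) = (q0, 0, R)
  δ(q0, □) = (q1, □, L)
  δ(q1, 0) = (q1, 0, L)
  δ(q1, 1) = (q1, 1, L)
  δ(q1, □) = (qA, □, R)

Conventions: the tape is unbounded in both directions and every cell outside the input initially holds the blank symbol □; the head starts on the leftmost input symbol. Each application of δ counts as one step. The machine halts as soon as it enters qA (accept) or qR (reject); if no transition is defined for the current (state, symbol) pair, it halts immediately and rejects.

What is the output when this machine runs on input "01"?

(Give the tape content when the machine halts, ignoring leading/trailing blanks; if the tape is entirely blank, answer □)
Step 0: [q0]01 (head at position 0)
Step 1: δ(q0, 0) = (q0, 1, R)  ⊢  1[q0]1 (head at position 1)
Step 2: δ(q0, 1) = (q0, 0, R)  ⊢  10[q0]□ (head at position 2)
Step 3: δ(q0, □) = (q1, □, L)  ⊢  1[q1]0□ (head at position 1)
Step 4: δ(q1, 0) = (q1, 0, L)  ⊢  [q1]10□ (head at position 0)
Step 5: δ(q1, 1) = (q1, 1, L)  ⊢  [q1]□10□ (head at position -1)
Step 6: δ(q1, □) = (qA, □, R)  ⊢  □[qA]10□ (head at position 0)
The machine is in qA, so it halts and accepts.
Tape content when halted (ignoring surrounding blanks): 10

Final answer: Output: 10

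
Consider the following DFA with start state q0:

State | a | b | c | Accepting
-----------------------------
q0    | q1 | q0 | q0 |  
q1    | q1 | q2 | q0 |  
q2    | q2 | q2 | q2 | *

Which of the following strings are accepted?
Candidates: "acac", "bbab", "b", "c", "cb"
"acac": q0 → q1 → q0 → q1 → q0; q0 is not accepting → rejected
"bbab": q0 → q0 → q0 → q1 → q2; q2 is accepting → accepted
"b": q0 → q0; q0 is not accepting → rejected
"c": q0 → q0; q0 is not accepting → rejected
"cb": q0 → q0 → q0; q0 is not accepting → rejected

Final answer: "bbab"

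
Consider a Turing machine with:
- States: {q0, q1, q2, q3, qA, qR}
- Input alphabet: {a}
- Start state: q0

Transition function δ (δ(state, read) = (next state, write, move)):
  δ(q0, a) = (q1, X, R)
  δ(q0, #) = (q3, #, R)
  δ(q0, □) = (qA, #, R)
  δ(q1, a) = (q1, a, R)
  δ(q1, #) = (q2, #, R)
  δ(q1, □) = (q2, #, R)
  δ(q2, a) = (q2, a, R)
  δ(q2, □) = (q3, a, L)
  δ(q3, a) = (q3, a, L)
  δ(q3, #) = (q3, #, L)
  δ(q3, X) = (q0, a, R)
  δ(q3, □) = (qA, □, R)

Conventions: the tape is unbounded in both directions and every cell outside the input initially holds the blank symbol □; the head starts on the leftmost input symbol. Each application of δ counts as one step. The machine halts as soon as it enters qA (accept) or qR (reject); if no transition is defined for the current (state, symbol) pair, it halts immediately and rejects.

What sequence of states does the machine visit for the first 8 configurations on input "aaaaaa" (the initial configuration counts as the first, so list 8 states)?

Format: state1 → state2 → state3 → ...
Step 0: [q0]aaaaaa (head at position 0)
Step 1: δ(q0, a) = (q1, X, R)  ⊢  X[q1]aaaaa (head at position 1)
Step 2: δ(q1, a) = (q1, a, R)  ⊢  Xa[q1]aaaa (head at position 2)
Step 3: δ(q1, a) = (q1, a, R)  ⊢  Xaa[q1]aaa (head at position 3)
Step 4: δ(q1, a) = (q1, a, R)  ⊢  Xaaa[q1]aa (head at position 4)
Step 5: δ(q1, a) = (q1, a, R)  ⊢  Xaaaa[q1]a (head at position 5)
Step 6: δ(q1, a) = (q1, a, R)  ⊢  Xaaaaa[q1]□ (head at position 6)
Step 7: δ(q1, □) = (q2, #, R)  ⊢  Xaaaaa#[q2]□ (head at position 7)
Reading off the states of these 8 configurations: q0 → q1 → q1 → q1 → q1 → q1 → q1 → q2

Final answer: q0 → q1 → q1 → q1 → q1 → q1 → q1 → q2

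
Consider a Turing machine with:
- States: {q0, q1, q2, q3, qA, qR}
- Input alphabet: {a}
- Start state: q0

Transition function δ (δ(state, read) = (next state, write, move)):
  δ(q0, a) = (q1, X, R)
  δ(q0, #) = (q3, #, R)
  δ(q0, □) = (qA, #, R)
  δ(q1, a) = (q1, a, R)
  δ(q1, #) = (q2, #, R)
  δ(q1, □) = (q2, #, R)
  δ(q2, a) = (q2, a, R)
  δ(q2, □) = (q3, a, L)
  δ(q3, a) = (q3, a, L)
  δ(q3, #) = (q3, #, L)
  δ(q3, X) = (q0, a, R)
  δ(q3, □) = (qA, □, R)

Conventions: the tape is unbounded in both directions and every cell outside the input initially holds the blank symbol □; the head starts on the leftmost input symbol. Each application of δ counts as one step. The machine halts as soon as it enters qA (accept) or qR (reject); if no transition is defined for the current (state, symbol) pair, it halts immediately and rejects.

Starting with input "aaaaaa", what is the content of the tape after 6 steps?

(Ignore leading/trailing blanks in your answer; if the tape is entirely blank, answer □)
Step 0: [q0]aaaaaa (head at position 0)
Step 1: δ(q0, a) = (q1, X, R)  ⊢  X[q1]aaaaa (head at position 1)
Step 2: δ(q1, a) = (q1, a, R)  ⊢  Xa[q1]aaaa (head at position 2)
Step 3: δ(q1, a) = (q1, a, R)  ⊢  Xaa[q1]aaa (head at position 3)
Step 4: δ(q1, a) = (q1, a, R)  ⊢  Xaaa[q1]aa (head at position 4)
Step 5: δ(q1, a) = (q1, a, R)  ⊢  Xaaaa[q1]a (head at position 5)
Step 6: δ(q1, a) = (q1, a, R)  ⊢  Xaaaaa[q1]□ (head at position 6)
Tape after 6 steps (ignoring surrounding blanks): Xaaaaa

Final answer: Tape: Xaaaaa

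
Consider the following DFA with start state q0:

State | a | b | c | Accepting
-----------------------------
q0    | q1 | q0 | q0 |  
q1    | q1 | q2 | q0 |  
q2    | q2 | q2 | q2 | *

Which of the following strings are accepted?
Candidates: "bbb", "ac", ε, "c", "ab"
"bbb": q0 → q0 → q0 → q0; q0 is not accepting → rejected
"ac": q0 → q1 → q0; q0 is not accepting → rejected
ε: q0; q0 is not accepting → rejected
"c": q0 → q0; q0 is not accepting → rejected
"ab": q0 → q1 → q2; q2 is accepting → accepted

Final answer: "ab"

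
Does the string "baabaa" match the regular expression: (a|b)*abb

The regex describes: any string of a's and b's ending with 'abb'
No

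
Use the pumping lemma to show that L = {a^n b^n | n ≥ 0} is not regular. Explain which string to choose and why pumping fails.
Language: L = {a^n b^n | n ≥ 0} (equal numbers of a's followed by b's)
Step 1: Assume for contradiction that L is regular, with pumping length p.
Step 2: Choose s = a^p b^p. Then s ∈ L (it has p a's followed by p b's) and |s| ≥ p.
Step 3: Consider any decomposition s = xyz with |xy| ≤ p and |y| > 0. Since |xy| ≤ p and the first p symbols of s are all a's, y = a^k for some k with 1 ≤ k ≤ p.
Step 4: Pumping up (i = 2): xy²z = a^(p+k) b^p, which has more a's than b's, so xy²z ∉ L.
This contradicts the pumping lemma, so L is not regular.

Final answer: Choose s = a^p b^p. Since |xy| ≤ p, y = a^k with k ≥ 1. Then xy²z = a^(p+k) b^p ∉ L.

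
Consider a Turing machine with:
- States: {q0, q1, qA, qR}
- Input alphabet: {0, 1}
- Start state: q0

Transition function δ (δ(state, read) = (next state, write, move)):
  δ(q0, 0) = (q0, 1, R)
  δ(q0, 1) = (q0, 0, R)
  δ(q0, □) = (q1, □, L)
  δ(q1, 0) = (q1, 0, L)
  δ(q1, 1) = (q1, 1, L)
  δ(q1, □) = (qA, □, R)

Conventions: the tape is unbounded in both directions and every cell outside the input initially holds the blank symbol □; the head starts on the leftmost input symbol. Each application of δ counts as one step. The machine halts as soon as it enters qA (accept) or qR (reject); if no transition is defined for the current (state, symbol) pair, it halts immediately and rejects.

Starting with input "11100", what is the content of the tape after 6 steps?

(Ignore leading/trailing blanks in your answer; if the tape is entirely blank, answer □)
Step 0: [q0]11100 (head at position 0)
Step 1: δ(q0, 1) = (q0, 0, R)  ⊢  0[q0]1100 (head at position 1)
Step 2: δ(q0, 1) = (q0, 0, R)  ⊢  00[q0]100 (head at position 2)
Step 3: δ(q0, 1) = (q0, 0, R)  ⊢  000[q0]00 (head at position 3)
Step 4: δ(q0, 0) = (q0, 1, R)  ⊢  0001[q0]0 (head at position 4)
Step 5: δ(q0, 0) = (q0, 1, R)  ⊢  00011[q0]□ (head at position 5)
Step 6: δ(q0, □) = (q1, □, L)  ⊢  0001[q1]1□ (head at position 4)
Tape after 6 steps (ignoring surrounding blanks): 00011

Final answer: Tape: 00011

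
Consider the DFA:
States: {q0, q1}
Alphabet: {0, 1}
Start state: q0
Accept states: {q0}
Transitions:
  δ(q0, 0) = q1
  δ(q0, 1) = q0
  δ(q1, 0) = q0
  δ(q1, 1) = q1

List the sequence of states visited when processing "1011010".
Starting at q0
Read '1': q0 -> q0
Read '0': q0 -> q1
Read '1': q1 -> q1
Read '1': q1 -> q1
Read '0': q1 -> q0
Read '1': q0 -> q0
Read '0': q0 -> q1

Final answer: q0 -> q0 -> q1 -> q1 -> q1 -> q0 -> q0 -> q1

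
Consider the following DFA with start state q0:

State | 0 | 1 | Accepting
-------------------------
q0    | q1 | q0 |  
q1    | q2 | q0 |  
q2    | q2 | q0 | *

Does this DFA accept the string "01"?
Start in q0.
Read '0': q0 → q1
Read '1': q1 → q0
Final state q0 is not accepting, so the string is rejected.

Final answer: No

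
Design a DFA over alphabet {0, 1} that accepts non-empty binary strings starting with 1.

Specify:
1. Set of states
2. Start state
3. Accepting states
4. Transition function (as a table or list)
One valid DFA (any DFA recognizing the same language is acceptable):
States: {q0, q1, q2}
Start: q0
Accepting: {q1}
Transitions (accepting states marked with *):
State | 0 | 1 | Accepting
-------------------------
q0    | q2 | q1 |  
q1    | q1 | q1 | *
q2    | q2 | q2 |  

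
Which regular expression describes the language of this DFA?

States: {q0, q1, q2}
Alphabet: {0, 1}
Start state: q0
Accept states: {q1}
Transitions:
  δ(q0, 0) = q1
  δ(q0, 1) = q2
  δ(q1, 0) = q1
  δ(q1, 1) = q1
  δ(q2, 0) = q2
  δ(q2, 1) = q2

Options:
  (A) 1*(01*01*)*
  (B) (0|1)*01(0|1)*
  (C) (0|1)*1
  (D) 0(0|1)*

Testing sample strings against the DFA:
  '010' -> accepted
  '01' -> accepted
  '011' -> accepted
  '11' -> rejected
Checking each option for a counterexample:
  (A) 1*(01*01*)*: ε is rejected by the DFA but matches the regex → eliminated
  (B) (0|1)*01(0|1)*: '0' is accepted by the DFA but does not match the regex → eliminated
  (C) (0|1)*1: '0' is accepted by the DFA but does not match the regex → eliminated
  (D) 0(0|1)*: agrees with the DFA on all strings of length ≤ 4
Only (D) 0(0|1)* is consistent with the DFA.

Final answer: (D) 0(0|1)*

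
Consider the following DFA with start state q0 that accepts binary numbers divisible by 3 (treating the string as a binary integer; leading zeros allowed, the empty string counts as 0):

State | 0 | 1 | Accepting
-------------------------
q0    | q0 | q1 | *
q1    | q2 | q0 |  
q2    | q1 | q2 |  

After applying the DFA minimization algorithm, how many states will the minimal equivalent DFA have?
All 3 states are reachable from q0, so none can be removed as unreachable.
Table-filling: first mark every (accepting, non-accepting) pair as distinguishable (accepting: {q0}; non-accepting: {q1, q2}).
Round 1: (q1, q2) on '1' go to q0 and q2, already distinguishable → mark.
Every pair of states is distinguishable, so the DFA is already minimal.
Equivalence classes: {q0}, {q1}, {q2} → 3 states.

Final answer: 3 states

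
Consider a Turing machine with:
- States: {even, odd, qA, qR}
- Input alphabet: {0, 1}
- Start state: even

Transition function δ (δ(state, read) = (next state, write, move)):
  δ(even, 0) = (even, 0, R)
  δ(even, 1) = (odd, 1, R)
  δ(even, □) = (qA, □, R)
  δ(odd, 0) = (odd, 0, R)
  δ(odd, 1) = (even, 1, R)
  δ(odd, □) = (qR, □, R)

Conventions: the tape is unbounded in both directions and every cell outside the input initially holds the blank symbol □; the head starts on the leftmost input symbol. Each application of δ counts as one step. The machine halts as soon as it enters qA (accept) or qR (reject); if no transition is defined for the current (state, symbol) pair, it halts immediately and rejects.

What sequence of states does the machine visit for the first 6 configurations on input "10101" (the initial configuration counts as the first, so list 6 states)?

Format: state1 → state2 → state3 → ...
Step 0: [even]10101 (head at position 0)
Step 1: δ(even, 1) = (odd, 1, R)  ⊢  1[odd]0101 (head at position 1)
Step 2: δ(odd, 0) = (odd, 0, R)  ⊢  10[odd]101 (head at position 2)
Step 3: δ(odd, 1) = (even, 1, R)  ⊢  101[even]01 (head at position 3)
Step 4: δ(even, 0) = (even, 0, R)  ⊢  1010[even]1 (head at position 4)
Step 5: δ(even, 1) = (odd, 1, R)  ⊢  10101[odd]□ (head at position 5)
Reading off the states of these 6 configurations: even → odd → odd → even → even → odd

Final answer: even → odd → odd → even → even → odd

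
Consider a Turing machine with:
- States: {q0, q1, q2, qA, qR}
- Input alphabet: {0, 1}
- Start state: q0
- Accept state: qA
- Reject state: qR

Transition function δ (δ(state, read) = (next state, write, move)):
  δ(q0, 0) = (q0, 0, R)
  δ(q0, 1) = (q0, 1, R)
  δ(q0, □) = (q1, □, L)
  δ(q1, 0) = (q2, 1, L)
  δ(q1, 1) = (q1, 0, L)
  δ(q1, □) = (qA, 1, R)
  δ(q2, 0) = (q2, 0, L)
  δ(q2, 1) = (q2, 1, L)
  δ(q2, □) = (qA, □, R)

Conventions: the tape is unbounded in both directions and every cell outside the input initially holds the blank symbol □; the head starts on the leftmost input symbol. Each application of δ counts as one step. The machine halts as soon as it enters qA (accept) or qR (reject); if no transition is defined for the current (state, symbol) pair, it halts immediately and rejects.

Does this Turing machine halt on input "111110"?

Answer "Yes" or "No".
Step 0: [q0]111110 (head at position 0)
Step 1: δ(q0, 1) = (q0, 1, R)  ⊢  1[q0]11110 (head at position 1)
Step 2: δ(q0, 1) = (q0, 1, R)  ⊢  11[q0]1110 (head at position 2)
Step 3: δ(q0, 1) = (q0, 1, R)  ⊢  111[q0]110 (head at position 3)
Step 4: δ(q0, 1) = (q0, 1, R)  ⊢  1111[q0]10 (head at position 4)
Step 5: δ(q0, 1) = (q0, 1, R)  ⊢  11111[q0]0 (head at position 5)
Step 6: δ(q0, 0) = (q0, 0, R)  ⊢  111110[q0]□ (head at position 6)
Step 7: δ(q0, □) = (q1, □, L)  ⊢  11111[q1]0□ (head at position 5)
Step 8: δ(q1, 0) = (q2, 1, L)  ⊢  1111[q2]11□ (head at position 4)
Step 9: δ(q2, 1) = (q2, 1, L)  ⊢  111[q2]111□ (head at position 3)
Step 10: δ(q2, 1) = (q2, 1, L)  ⊢  11[q2]1111□ (head at position 2)
Step 11: δ(q2, 1) = (q2, 1, L)  ⊢  1[q2]11111□ (head at position 1)
Step 12: δ(q2, 1) = (q2, 1, L)  ⊢  [q2]111111□ (head at position 0)
Step 13: δ(q2, 1) = (q2, 1, L)  ⊢  [q2]□111111□ (head at position -1)
Step 14: δ(q2, □) = (qA, □, R)  ⊢  □[qA]111111□ (head at position 0)
The machine is in qA, so it halts and accepts.
It halts after 14 steps.

Final answer: Yes - halts after 14 steps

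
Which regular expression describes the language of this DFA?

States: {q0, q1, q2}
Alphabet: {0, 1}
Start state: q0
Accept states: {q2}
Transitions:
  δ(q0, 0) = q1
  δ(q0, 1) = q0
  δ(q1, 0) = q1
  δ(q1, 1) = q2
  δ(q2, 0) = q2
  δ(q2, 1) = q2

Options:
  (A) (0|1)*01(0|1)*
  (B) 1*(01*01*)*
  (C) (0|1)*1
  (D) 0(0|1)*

Testing sample strings against the DFA:
  '010' -> accepted
  '11001' -> accepted
  '00' -> rejected
  '0001' -> accepted
Checking each option for a counterexample:
  (A) (0|1)*01(0|1)*: agrees with the DFA on all strings of length ≤ 4
  (B) 1*(01*01*)*: ε is rejected by the DFA but matches the regex → eliminated
  (C) (0|1)*1: '1' is rejected by the DFA but matches the regex → eliminated
  (D) 0(0|1)*: '0' is rejected by the DFA but matches the regex → eliminated
Only (A) (0|1)*01(0|1)* is consistent with the DFA.

Final answer: (A) (0|1)*01(0|1)*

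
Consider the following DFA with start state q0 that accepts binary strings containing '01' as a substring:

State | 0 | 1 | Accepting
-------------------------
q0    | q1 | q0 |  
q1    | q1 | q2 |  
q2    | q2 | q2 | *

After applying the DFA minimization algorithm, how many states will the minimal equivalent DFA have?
All 3 states are reachable from q0, so none can be removed as unreachable.
Table-filling: first mark every (accepting, non-accepting) pair as distinguishable (accepting: {q2}; non-accepting: {q0, q1}).
Round 1: (q0, q1) on '1' go to q0 and q2, already distinguishable → mark.
Every pair of states is distinguishable, so the DFA is already minimal.
Equivalence classes: {q0}, {q1}, {q2} → 3 states.

Final answer: 3 states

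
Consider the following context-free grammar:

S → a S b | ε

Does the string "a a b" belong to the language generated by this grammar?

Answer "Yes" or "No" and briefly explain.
Every derivation applies S → a S b some number n of times and then S → ε, producing a^n b^n with equally many a's and b's. The string a a b has two a's but only one b, so it cannot be derived.

Final answer: No - no valid derivation exists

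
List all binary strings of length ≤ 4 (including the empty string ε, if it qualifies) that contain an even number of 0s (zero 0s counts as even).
Checking every binary string of length 0 to 4:
  Length 0: accepted: ε | rejected: (none)
  Length 1: accepted: 1 | rejected: 0
  Length 2: accepted: 00, 11 | rejected: 01, 10
  Length 3: accepted: 001, 010, 100, 111 | rejected: 000, 011, 101, 110
  Length 4: accepted: 0000, 0011, 0101, 0110, 1001, 1010, 1100, 1111 | rejected: 0001, 0010, 0100, 0111, 1000, 1011, 1101, 1110
Total: 16 string(s).

Final answer: ε, 1, 00, 11, 001, 010, 100, 111, 0000, 0011, 0101, 0110, 1001, 1010, 1100, 1111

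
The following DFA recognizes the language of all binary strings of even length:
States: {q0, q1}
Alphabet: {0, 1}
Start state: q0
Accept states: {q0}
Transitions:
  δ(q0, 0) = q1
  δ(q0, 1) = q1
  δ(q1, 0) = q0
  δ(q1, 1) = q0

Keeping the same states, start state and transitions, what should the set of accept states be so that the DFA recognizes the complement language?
The DFA is complete (every state has a transition on every symbol), so the complement
is recognized by the same DFA with accepting and non-accepting states swapped.
Original accept states: {q0}
Complement accept states = All states - Original accept states
= {q0, q1} - {q0}
= {q1}
Complement language: strings of ODD length

Final answer: {q1}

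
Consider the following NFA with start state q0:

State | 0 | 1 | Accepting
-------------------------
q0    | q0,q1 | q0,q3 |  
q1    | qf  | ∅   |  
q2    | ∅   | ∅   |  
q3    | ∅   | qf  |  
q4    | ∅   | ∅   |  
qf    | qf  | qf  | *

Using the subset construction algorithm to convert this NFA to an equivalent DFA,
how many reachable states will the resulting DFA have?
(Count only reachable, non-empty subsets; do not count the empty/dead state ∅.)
Start subset: {q0}
{q0}: on 0 → {q0, q1}, on 1 → {q0, q3}
{q0, q1}: on 0 → {q0, q1, qf}, on 1 → {q0, q3}
{q0, q3}: on 0 → {q0, q1}, on 1 → {q0, q3, qf}
{q0, q1, qf}: on 0 → {q0, q1, qf}, on 1 → {q0, q3, qf}
{q0, q3, qf}: on 0 → {q0, q1, qf}, on 1 → {q0, q3, qf}
Reachable non-empty subsets: {q0}, {q0, q1}, {q0, q3}, {q0, q1, qf}, {q0, q3, qf} — 5 in total.

Final answer: 5 states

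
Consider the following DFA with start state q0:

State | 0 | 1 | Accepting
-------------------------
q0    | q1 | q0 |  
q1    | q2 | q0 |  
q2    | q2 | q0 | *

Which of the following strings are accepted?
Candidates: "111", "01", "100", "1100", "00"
"111": q0 → q0 → q0 → q0; q0 is not accepting → rejected
"01": q0 → q1 → q0; q0 is not accepting → rejected
"100": q0 → q0 → q1 → q2; q2 is accepting → accepted
"1100": q0 → q0 → q0 → q1 → q2; q2 is accepting → accepted
"00": q0 → q1 → q2; q2 is accepting → accepted

Final answer: "100", "1100", "00"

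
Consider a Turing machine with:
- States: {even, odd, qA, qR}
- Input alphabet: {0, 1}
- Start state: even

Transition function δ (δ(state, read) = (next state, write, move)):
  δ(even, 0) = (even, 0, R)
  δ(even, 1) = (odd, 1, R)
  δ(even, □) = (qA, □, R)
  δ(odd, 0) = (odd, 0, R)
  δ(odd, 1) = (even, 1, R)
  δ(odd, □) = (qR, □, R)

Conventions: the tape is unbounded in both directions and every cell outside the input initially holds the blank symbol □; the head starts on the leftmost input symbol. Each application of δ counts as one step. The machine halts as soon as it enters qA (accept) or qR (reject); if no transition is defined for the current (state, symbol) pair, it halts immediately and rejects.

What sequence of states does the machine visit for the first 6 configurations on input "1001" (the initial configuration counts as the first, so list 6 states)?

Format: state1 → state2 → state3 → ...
Step 0: [even]1001 (head at position 0)
Step 1: δ(even, 1) = (odd, 1, R)  ⊢  1[odd]001 (head at position 1)
Step 2: δ(odd, 0) = (odd, 0, R)  ⊢  10[odd]01 (head at position 2)
Step 3: δ(odd, 0) = (odd, 0, R)  ⊢  100[odd]1 (head at position 3)
Step 4: δ(odd, 1) = (even, 1, R)  ⊢  1001[even]□ (head at position 4)
Step 5: δ(even, □) = (qA, □, R)  ⊢  1001□[qA]□ (head at position 5)
Reading off the states of these 6 configurations: even → odd → odd → odd → even → qA

Final answer: even → odd → odd → odd → even → qA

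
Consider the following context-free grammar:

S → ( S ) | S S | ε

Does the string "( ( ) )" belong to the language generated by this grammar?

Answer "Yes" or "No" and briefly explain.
A derivation exists: S ⇒ ( S ) ⇒ ( ( S ) ) ⇒ ( ( ) ) (using S → ( S ) twice, then S → ε).

Final answer: Yes - a valid derivation exists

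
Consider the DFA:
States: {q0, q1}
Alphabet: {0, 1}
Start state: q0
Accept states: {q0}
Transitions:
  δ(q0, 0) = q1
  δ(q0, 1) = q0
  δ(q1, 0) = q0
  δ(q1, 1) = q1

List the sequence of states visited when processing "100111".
Starting at q0
Read '1': q0 -> q0
Read '0': q0 -> q1
Read '0': q1 -> q0
Read '1': q0 -> q0
Read '1': q0 -> q0
Read '1': q0 -> q0

Final answer: q0 -> q0 -> q1 -> q0 -> q0 -> q0 -> q0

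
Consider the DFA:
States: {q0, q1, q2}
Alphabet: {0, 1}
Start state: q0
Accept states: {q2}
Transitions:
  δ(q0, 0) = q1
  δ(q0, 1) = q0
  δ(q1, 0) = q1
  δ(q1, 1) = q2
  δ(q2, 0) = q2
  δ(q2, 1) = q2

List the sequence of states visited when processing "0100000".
Starting at q0
Read '0': q0 -> q1
Read '1': q1 -> q2
Read '0': q2 -> q2
Read '0': q2 -> q2
Read '0': q2 -> q2
Read '0': q2 -> q2
Read '0': q2 -> q2

Final answer: q0 -> q1 -> q2 -> q2 -> q2 -> q2 -> q2 -> q2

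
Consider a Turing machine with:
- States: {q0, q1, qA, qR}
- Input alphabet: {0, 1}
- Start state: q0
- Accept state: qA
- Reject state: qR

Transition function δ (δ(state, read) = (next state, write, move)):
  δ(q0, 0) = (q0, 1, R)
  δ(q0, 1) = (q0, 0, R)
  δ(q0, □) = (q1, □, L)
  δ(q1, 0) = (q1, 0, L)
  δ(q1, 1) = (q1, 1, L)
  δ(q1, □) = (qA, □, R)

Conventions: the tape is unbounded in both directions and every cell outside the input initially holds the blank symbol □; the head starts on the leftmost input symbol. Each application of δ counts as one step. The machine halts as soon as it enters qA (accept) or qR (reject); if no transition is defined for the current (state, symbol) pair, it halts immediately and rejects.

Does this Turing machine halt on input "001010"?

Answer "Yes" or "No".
Step 0: [q0]001010 (head at position 0)
Step 1: δ(q0, 0) = (q0, 1, R)  ⊢  1[q0]01010 (head at position 1)
Step 2: δ(q0, 0) = (q0, 1, R)  ⊢  11[q0]1010 (head at position 2)
Step 3: δ(q0, 1) = (q0, 0, R)  ⊢  110[q0]010 (head at position 3)
Step 4: δ(q0, 0) = (q0, 1, R)  ⊢  1101[q0]10 (head at position 4)
Step 5: δ(q0, 1) = (q0, 0, R)  ⊢  11010[q0]0 (head at position 5)
Step 6: δ(q0, 0) = (q0, 1, R)  ⊢  110101[q0]□ (head at position 6)
Step 7: δ(q0, □) = (q1, □, L)  ⊢  11010[q1]1□ (head at position 5)
Step 8: δ(q1, 1) = (q1, 1, L)  ⊢  1101[q1]01□ (head at position 4)
Step 9: δ(q1, 0) = (q1, 0, L)  ⊢  110[q1]101□ (head at position 3)
Step 10: δ(q1, 1) = (q1, 1, L)  ⊢  11[q1]0101□ (head at position 2)
Step 11: δ(q1, 0) = (q1, 0, L)  ⊢  1[q1]10101□ (head at position 1)
Step 12: δ(q1, 1) = (q1, 1, L)  ⊢  [q1]110101□ (head at position 0)
Step 13: δ(q1, 1) = (q1, 1, L)  ⊢  [q1]□110101□ (head at position -1)
Step 14: δ(q1, □) = (qA, □, R)  ⊢  □[qA]110101□ (head at position 0)
The machine is in qA, so it halts and accepts.
It halts after 14 steps.

Final answer: Yes - halts after 14 steps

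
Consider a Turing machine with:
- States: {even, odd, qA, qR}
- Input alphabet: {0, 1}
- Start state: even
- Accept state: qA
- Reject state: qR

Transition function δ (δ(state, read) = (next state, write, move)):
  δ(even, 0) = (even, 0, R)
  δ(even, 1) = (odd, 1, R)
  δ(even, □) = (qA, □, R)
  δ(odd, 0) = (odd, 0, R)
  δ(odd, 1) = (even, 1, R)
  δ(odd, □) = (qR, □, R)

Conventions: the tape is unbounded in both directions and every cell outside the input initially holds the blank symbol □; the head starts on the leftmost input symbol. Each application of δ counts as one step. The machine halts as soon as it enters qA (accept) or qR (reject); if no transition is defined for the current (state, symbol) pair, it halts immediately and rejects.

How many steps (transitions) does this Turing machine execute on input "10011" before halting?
Step 0: [even]10011 (head at position 0)
Step 1: δ(even, 1) = (odd, 1, R)  ⊢  1[odd]0011 (head at position 1)
Step 2: δ(odd, 0) = (odd, 0, R)  ⊢  10[odd]011 (head at position 2)
Step 3: δ(odd, 0) = (odd, 0, R)  ⊢  100[odd]11 (head at position 3)
Step 4: δ(odd, 1) = (even, 1, R)  ⊢  1001[even]1 (head at position 4)
Step 5: δ(even, 1) = (odd, 1, R)  ⊢  10011[odd]□ (head at position 5)
Step 6: δ(odd, □) = (qR, □, R)  ⊢  10011□[qR]□ (head at position 6)
The machine is in qR, so it halts and rejects.
Number of transitions executed: 6.

Final answer: 6 steps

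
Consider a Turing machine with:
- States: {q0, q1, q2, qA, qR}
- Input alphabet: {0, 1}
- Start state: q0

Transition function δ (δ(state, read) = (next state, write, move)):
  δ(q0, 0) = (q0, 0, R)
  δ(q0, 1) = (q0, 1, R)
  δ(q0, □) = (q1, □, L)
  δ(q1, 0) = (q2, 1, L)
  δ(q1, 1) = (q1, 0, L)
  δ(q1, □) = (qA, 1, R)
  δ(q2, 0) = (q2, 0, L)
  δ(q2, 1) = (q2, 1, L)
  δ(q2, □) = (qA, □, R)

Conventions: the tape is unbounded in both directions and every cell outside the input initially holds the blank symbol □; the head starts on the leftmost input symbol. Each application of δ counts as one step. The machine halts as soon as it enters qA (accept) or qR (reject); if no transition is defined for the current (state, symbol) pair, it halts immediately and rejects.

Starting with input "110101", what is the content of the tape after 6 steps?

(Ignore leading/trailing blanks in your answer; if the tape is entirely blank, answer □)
Step 0: [q0]110101 (head at position 0)
Step 1: δ(q0, 1) = (q0, 1, R)  ⊢  1[q0]10101 (head at position 1)
Step 2: δ(q0, 1) = (q0, 1, R)  ⊢  11[q0]0101 (head at position 2)
Step 3: δ(q0, 0) = (q0, 0, R)  ⊢  110[q0]101 (head at position 3)
Step 4: δ(q0, 1) = (q0, 1, R)  ⊢  1101[q0]01 (head at position 4)
Step 5: δ(q0, 0) = (q0, 0, R)  ⊢  11010[q0]1 (head at position 5)
Step 6: δ(q0, 1) = (q0, 1, R)  ⊢  110101[q0]□ (head at position 6)
Tape after 6 steps (ignoring surrounding blanks): 110101

Final answer: Tape: 110101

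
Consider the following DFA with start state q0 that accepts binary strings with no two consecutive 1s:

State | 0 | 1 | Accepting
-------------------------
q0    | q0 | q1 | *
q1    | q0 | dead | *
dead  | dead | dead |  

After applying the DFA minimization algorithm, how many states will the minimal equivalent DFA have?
All 3 states are reachable from q0, so none can be removed as unreachable.
Table-filling: first mark every (accepting, non-accepting) pair as distinguishable (accepting: {q0, q1}; non-accepting: {dead}).
Round 1: (q0, q1) on '1' go to q1 and dead, already distinguishable → mark.
Every pair of states is distinguishable, so the DFA is already minimal.
Equivalence classes: {q0}, {q1}, {dead} → 3 states.

Final answer: 3 states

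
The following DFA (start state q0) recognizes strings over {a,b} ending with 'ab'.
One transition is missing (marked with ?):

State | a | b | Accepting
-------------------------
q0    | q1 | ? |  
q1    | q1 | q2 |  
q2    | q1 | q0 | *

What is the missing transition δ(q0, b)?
q0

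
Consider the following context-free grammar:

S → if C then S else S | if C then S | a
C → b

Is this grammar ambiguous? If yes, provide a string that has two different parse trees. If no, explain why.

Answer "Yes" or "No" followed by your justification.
The 'dangling else' can attach to either if. Two leftmost derivations of  if b then if b then a else a:
  (1) S ⇒ if C then S else S ⇒ if b then S else S ⇒ if b then if C then S else S ⇒ if b then if b then S else S ⇒ if b then if b then a else S ⇒ if b then if b then a else a   (else belongs to the outer if)
  (2) S ⇒ if C then S ⇒ if b then S ⇒ if b then if C then S else S ⇒ if b then if b then S else S ⇒ if b then if b then a else S ⇒ if b then if b then a else a   (else belongs to the inner if)
Two distinct parse trees for the same string, so the grammar is ambiguous.

Final answer: Yes - the string 'if b then if b then a else a' has two distinct leftmost derivations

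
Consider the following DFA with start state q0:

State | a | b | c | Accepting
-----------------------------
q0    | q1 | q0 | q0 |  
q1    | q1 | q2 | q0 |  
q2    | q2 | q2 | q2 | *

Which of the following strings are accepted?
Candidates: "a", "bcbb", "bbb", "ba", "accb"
"a": q0 → q1; q1 is not accepting → rejected
"bcbb": q0 → q0 → q0 → q0 → q0; q0 is not accepting → rejected
"bbb": q0 → q0 → q0 → q0; q0 is not accepting → rejected
"ba": q0 → q0 → q1; q1 is not accepting → rejected
"accb": q0 → q1 → q0 → q0 → q0; q0 is not accepting → rejected

Final answer: None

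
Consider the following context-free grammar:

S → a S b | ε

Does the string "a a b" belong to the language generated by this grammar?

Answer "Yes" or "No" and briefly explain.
Every derivation applies S → a S b some number n of times and then S → ε, producing a^n b^n with equally many a's and b's. The string a a b has two a's but only one b, so it cannot be derived.

Final answer: No - no valid derivation exists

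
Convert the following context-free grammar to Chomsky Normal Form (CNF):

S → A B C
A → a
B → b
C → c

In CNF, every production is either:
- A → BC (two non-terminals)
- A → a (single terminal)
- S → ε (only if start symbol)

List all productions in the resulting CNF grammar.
The grammar has no ε-productions or unit productions to eliminate.
A → a is already in CNF (single terminal) – keep it.
B → b is already in CNF (single terminal) – keep it.
C → c is already in CNF (single terminal) – keep it.
S → A B C has 3 symbols on the right: break it into binary productions S → A X0, X0 → B C.
Resulting CNF grammar (5 productions): A → a; B → b; C → c; S → A X0; X0 → B C

Final answer: A → a; B → b; C → c; S → A X0; X0 → B C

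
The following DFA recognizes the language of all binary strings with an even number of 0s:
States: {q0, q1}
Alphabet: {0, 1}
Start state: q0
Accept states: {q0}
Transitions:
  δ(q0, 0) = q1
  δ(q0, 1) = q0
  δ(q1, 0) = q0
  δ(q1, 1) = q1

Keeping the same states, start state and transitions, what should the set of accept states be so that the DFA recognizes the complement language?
The DFA is complete (every state has a transition on every symbol), so the complement
is recognized by the same DFA with accepting and non-accepting states swapped.
Original accept states: {q0}
Complement accept states = All states - Original accept states
= {q0, q1} - {q0}
= {q1}
Complement language: strings with an ODD number of 0s

Final answer: {q1}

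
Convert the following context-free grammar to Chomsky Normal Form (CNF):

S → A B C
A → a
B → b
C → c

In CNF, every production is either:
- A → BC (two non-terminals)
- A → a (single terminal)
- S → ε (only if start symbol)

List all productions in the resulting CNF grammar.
The grammar has no ε-productions or unit productions to eliminate.
A → a is already in CNF (single terminal) – keep it.
B → b is already in CNF (single terminal) – keep it.
C → c is already in CNF (single terminal) – keep it.
S → A B C has 3 symbols on the right: break it into binary productions S → A X0, X0 → B C.
Resulting CNF grammar (5 productions): A → a; B → b; C → c; S → A X0; X0 → B C

Final answer: A → a; B → b; C → c; S → A X0; X0 → B C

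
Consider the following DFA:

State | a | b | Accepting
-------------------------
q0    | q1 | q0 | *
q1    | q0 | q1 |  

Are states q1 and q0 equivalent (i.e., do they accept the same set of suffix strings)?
Try the suffix ε (the empty string).
From q1: q1 — not accepting.
From q0: q0 — accepting.
The two states disagree on this suffix, so they are not equivalent.

Final answer: No. Distinguishing string: ε (the empty string) - accepted from q0 but not from q1.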